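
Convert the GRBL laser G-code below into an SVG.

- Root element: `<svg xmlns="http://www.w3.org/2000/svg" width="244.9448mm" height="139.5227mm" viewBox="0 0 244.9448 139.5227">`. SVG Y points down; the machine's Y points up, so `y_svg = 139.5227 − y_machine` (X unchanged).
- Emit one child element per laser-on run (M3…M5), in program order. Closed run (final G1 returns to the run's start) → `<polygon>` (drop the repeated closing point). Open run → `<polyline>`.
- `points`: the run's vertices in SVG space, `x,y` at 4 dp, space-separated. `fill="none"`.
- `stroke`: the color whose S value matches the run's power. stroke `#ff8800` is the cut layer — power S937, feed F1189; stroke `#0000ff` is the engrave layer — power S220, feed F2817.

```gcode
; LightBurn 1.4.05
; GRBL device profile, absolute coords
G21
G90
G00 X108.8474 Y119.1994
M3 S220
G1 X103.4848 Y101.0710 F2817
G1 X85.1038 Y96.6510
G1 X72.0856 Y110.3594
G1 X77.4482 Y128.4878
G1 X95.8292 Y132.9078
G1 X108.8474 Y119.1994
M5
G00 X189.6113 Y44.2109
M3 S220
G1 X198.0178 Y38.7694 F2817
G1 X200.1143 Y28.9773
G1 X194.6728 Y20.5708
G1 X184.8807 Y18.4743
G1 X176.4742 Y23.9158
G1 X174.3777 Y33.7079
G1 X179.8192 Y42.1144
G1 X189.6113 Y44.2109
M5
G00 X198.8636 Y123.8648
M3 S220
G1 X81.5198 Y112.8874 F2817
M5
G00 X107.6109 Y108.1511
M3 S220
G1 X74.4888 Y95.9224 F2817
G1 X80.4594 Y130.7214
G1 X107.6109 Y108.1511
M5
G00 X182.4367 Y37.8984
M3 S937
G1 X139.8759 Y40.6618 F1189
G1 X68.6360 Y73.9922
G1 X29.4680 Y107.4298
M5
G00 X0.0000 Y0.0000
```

<svg xmlns="http://www.w3.org/2000/svg" width="244.9448mm" height="139.5227mm" viewBox="0 0 244.9448 139.5227">
  <polygon points="108.8474,20.3233 103.4848,38.4517 85.1038,42.8717 72.0856,29.1633 77.4482,11.0349 95.8292,6.6149" fill="none" stroke="#0000ff"/>
  <polygon points="189.6113,95.3118 198.0178,100.7533 200.1143,110.5454 194.6728,118.9519 184.8807,121.0484 176.4742,115.6069 174.3777,105.8148 179.8192,97.4083" fill="none" stroke="#0000ff"/>
  <polyline points="198.8636,15.6579 81.5198,26.6353" fill="none" stroke="#0000ff"/>
  <polygon points="107.6109,31.3716 74.4888,43.6003 80.4594,8.8013" fill="none" stroke="#0000ff"/>
  <polyline points="182.4367,101.6243 139.8759,98.8609 68.6360,65.5305 29.4680,32.0929" fill="none" stroke="#ff8800"/>
</svg>

y_svg = 139.5227 − y_m.

[1] S220→`#0000ff` (engrave); closed run; points: 108.8474,20.3233 103.4848,38.4517 85.1038,42.8717 72.0856,29.1633 77.4482,11.0349 95.8292,6.6149

[2] S220→`#0000ff` (engrave); closed run; points: 189.6113,95.3118 198.0178,100.7533 200.1143,110.5454 194.6728,118.9519 184.8807,121.0484 176.4742,115.6069 174.3777,105.8148 179.8192,97.4083

[3] S220→`#0000ff` (engrave); open run; points: 198.8636,15.6579 81.5198,26.6353

[4] S220→`#0000ff` (engrave); closed run; points: 107.6109,31.3716 74.4888,43.6003 80.4594,8.8013

[5] S937→`#ff8800` (cut); open run; points: 182.4367,101.6243 139.8759,98.8609 68.6360,65.5305 29.4680,32.0929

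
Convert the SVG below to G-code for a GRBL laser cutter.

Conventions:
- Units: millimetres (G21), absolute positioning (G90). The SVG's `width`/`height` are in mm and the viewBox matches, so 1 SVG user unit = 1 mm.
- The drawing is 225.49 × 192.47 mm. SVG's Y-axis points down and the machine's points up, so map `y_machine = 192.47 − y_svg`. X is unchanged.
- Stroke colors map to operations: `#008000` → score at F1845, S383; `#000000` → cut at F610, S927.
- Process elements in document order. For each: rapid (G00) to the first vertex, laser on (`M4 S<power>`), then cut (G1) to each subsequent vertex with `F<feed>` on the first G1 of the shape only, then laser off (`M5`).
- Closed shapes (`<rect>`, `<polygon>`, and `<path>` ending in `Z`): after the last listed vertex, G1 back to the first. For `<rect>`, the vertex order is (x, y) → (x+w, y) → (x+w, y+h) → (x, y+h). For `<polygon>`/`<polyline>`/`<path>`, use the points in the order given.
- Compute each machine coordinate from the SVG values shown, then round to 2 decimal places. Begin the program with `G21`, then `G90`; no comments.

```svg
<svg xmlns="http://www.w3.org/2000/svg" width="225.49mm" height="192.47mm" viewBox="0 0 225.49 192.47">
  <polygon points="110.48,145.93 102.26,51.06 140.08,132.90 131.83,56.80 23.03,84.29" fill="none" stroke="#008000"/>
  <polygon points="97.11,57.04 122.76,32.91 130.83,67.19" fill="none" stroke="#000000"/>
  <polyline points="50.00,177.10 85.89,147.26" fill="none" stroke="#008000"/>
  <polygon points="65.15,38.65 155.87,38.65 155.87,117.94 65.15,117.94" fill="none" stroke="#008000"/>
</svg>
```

Since the viewBox matches the mm dimensions, user units are millimetres directly. The only transform is the Y-flip y_m = 192.47 − y_svg.

Shape 1 is a closed polygon drawn with `<polygon>`. Its stroke #008000 means score at S383, F1845. After flipping Y the toolpath is (110.48,46.54) → (102.26,141.41) → (140.08,59.57) → (131.83,135.67) → (23.03,108.18) → (110.48,46.54), returning to the start.

Shape 2 is a regular polygon drawn with `<polygon>`. Its stroke #000000 means cut at S927, F610. After flipping Y the toolpath is (97.11,135.43) → (122.76,159.56) → (130.83,125.28) → (97.11,135.43), returning to the start.

Shape 3 is a line segment drawn with `<polyline>`. Its stroke #008000 means score at S383, F1845. After flipping Y the toolpath is (50.00,15.37) → (85.89,45.21).

Shape 4 is a rectangle drawn with `<polygon>`. Its stroke #008000 means score at S383, F1845. After flipping Y the toolpath is (65.15,153.82) → (155.87,153.82) → (155.87,74.53) → (65.15,74.53) → (65.15,153.82), returning to the start.

G21
G90
G00 X110.48 Y46.54
M4 S383
G1 X102.26 Y141.41 F1845
G1 X140.08 Y59.57
G1 X131.83 Y135.67
G1 X23.03 Y108.18
G1 X110.48 Y46.54
M5
G00 X97.11 Y135.43
M4 S927
G1 X122.76 Y159.56 F610
G1 X130.83 Y125.28
G1 X97.11 Y135.43
M5
G00 X50.00 Y15.37
M4 S383
G1 X85.89 Y45.21 F1845
M5
G00 X65.15 Y153.82
M4 S383
G1 X155.87 Y153.82 F1845
G1 X155.87 Y74.53
G1 X65.15 Y74.53
G1 X65.15 Y153.82
M5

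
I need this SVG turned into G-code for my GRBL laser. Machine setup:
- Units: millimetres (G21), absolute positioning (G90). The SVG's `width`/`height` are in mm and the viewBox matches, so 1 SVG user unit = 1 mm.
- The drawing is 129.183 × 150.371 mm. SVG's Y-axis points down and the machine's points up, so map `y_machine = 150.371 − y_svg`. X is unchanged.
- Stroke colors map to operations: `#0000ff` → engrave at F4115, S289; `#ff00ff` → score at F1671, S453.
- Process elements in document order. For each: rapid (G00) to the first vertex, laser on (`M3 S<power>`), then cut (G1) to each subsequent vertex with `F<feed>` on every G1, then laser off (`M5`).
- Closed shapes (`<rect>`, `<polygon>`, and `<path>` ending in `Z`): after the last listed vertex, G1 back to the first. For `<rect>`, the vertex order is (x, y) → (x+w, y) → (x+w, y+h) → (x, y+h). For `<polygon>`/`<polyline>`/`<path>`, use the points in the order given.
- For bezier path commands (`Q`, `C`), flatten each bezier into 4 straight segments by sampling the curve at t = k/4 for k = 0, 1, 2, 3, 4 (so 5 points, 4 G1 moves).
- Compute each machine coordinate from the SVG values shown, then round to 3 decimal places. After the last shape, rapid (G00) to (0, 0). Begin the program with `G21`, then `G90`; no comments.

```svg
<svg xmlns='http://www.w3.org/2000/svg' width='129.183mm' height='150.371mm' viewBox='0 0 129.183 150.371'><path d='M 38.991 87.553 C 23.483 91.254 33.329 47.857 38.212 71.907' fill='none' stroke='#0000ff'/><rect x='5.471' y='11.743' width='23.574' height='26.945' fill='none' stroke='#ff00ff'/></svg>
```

Since the viewBox matches the mm dimensions, user units are millimetres directly. The only transform is the Y-flip y_m = 150.371 − y_svg.

Shape 1 is a cubic bezier drawn with `<path>`. Its stroke #0000ff means engrave at S289, F4115. After flipping Y the toolpath is (38.991,62.818) → (31.640,67.083) → (30.955,78.272) → (34.093,85.645) → (38.212,78.464).

Shape 2 is a rectangle drawn with `<rect>`. Its stroke #ff00ff means score at S453, F1671. After flipping Y the toolpath is (5.471,138.628) → (29.045,138.628) → (29.045,111.683) → (5.471,111.683) → (5.471,138.628), returning to the start.

G21
G90
G00 X38.991 Y62.818
M3 S289
G1 X31.640 Y67.083 F4115
G1 X30.955 Y78.272 F4115
G1 X34.093 Y85.645 F4115
G1 X38.212 Y78.464 F4115
M5
G00 X5.471 Y138.628
M3 S453
G1 X29.045 Y138.628 F1671
G1 X29.045 Y111.683 F1671
G1 X5.471 Y111.683 F1671
G1 X5.471 Y138.628 F1671
M5
G00 X0.000 Y0.000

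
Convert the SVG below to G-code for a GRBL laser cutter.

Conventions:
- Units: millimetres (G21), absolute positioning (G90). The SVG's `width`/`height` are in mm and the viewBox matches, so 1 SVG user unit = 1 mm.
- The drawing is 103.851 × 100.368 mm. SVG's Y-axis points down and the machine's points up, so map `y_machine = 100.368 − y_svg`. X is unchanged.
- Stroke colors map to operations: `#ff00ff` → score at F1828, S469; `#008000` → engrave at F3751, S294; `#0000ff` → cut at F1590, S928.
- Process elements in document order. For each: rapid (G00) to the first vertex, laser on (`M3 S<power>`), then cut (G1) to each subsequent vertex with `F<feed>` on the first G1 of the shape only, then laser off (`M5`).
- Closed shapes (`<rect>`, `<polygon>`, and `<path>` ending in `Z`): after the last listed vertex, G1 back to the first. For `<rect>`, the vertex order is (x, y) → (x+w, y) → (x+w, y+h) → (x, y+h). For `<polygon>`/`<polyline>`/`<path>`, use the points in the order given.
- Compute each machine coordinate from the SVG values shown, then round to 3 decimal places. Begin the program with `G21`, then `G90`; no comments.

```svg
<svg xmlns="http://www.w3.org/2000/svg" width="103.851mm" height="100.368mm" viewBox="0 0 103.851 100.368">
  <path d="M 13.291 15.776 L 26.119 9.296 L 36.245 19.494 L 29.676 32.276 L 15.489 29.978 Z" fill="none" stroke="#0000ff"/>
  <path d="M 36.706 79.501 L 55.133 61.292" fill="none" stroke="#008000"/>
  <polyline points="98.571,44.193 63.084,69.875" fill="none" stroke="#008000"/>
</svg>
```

G21
G90
G00 X13.291 Y84.592
M3 S928
G1 X26.119 Y91.072 F1590
G1 X36.245 Y80.874
G1 X29.676 Y68.092
G1 X15.489 Y70.390
G1 X13.291 Y84.592
M5
G00 X36.706 Y20.867
M3 S294
G1 X55.133 Y39.076 F3751
M5
G00 X98.571 Y56.175
M3 S294
G1 X63.084 Y30.493 F3751
M5

1 u = 1 mm; y_m = 100.368 − y.

[1] `<path>` regular polygon, #0000ff→cut S928 F1590: (13.291,84.592) → (26.119,91.072) → (36.245,80.874) → (29.676,68.092) → (15.489,70.390) → (13.291,84.592) (closed)

[2] `<path>` line segment, #008000→engrave S294 F3751: (36.706,20.867) → (55.133,39.076)

[3] `<polyline>` line segment, #008000→engrave S294 F3751: (98.571,56.175) → (63.084,30.493)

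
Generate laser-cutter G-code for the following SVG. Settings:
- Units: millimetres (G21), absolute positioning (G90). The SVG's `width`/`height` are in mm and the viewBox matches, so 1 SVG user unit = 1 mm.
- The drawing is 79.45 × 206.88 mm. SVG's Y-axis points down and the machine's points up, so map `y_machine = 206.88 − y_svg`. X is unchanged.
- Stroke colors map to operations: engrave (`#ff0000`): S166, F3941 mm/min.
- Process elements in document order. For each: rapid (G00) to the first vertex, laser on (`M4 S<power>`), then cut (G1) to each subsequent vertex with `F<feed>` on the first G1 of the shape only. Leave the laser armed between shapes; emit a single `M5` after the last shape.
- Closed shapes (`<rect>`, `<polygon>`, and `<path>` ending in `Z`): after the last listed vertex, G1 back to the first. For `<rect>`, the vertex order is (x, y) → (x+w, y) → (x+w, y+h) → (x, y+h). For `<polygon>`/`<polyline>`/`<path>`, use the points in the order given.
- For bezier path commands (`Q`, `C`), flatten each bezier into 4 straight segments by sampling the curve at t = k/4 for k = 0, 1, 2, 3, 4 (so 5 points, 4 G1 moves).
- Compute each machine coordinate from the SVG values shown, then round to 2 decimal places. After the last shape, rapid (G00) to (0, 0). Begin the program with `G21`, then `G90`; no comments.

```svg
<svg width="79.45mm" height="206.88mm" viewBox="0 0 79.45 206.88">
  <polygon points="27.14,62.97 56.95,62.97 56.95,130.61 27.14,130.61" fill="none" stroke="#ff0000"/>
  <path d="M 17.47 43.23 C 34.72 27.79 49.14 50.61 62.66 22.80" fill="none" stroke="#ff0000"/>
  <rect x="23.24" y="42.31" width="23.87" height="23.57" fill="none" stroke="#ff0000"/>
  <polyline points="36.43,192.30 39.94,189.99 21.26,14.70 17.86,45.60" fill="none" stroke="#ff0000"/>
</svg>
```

1 u = 1 mm; y_m = 206.88 − y.

[1] `<polygon>` rectangle, #ff0000→engrave S166 F3941: (27.14,143.91) → (56.95,143.91) → (56.95,76.27) → (27.14,76.27) → (27.14,143.91) (closed)

[2] `<path>` cubic bezier, #ff0000→engrave S166 F3941: (17.47,163.65) → (29.91,169.45) → (41.46,169.23) → (52.32,171.33) → (62.66,184.08)

[3] `<rect>` rectangle, #ff0000→engrave S166 F3941: (23.24,164.57) → (47.11,164.57) → (47.11,141.00) → (23.24,141.00) → (23.24,164.57) (closed)

[4] `<polyline>` open polyline, #ff0000→engrave S166 F3941: (36.43,14.58) → (39.94,16.89) → (21.26,192.18) → (17.86,161.28)

G21
G90
G00 X27.14 Y143.91
M4 S166
G1 X56.95 Y143.91 F3941
G1 X56.95 Y76.27
G1 X27.14 Y76.27
G1 X27.14 Y143.91
G00 X17.47 Y163.65
M4 S166
G1 X29.91 Y169.45 F3941
G1 X41.46 Y169.23
G1 X52.32 Y171.33
G1 X62.66 Y184.08
G00 X23.24 Y164.57
M4 S166
G1 X47.11 Y164.57 F3941
G1 X47.11 Y141.00
G1 X23.24 Y141.00
G1 X23.24 Y164.57
G00 X36.43 Y14.58
M4 S166
G1 X39.94 Y16.89 F3941
G1 X21.26 Y192.18
G1 X17.86 Y161.28
M5
G00 X0.00 Y0.00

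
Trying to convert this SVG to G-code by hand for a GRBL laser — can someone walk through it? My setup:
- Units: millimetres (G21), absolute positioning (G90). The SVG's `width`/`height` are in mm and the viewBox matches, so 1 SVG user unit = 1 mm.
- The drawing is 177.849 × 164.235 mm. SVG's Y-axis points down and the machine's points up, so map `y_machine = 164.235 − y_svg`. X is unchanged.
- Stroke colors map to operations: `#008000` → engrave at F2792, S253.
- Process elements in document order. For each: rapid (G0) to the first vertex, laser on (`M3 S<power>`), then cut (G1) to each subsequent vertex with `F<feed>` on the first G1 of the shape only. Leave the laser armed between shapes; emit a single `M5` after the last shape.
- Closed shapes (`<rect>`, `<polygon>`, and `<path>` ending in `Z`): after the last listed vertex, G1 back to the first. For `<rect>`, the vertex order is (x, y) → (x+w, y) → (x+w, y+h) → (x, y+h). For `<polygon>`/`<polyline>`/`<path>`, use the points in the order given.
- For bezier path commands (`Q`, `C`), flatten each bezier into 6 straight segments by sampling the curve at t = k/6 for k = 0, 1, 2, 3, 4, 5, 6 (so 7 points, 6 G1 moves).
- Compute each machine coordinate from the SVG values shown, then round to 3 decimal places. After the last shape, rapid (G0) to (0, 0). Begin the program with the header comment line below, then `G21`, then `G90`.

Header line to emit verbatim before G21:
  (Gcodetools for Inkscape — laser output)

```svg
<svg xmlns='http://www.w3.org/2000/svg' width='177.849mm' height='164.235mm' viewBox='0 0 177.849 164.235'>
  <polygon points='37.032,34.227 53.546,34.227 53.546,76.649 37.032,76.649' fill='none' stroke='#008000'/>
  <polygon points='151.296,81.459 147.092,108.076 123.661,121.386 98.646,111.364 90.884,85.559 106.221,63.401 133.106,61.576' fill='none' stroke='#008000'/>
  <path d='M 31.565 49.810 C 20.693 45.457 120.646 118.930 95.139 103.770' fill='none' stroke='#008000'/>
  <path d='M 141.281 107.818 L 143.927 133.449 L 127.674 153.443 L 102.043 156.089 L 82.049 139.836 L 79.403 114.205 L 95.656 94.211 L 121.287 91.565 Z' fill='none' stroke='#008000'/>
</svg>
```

viewBox `0 0 177.849 164.235` with mm width/height → 1 unit = 1 mm. Flip: y_m = 164.235 − y_svg.

**Shape 1** — `<polygon>` rectangle, stroke `#008000` → engrave (S253, F2792). Machine vertices: (37.032,130.008) → (53.546,130.008) → (53.546,87.586) → (37.032,87.586) → (37.032,130.008). Closed: final G1 returns to the first vertex.

**Shape 2** — `<polygon>` regular polygon, stroke `#008000` → engrave (S253, F2792). Machine vertices: (151.296,82.776) → (147.092,56.159) → (123.661,42.849) → (98.646,52.871) → (90.884,78.676) → (106.221,100.834) → (133.106,102.659) → (151.296,82.776). Closed: final G1 returns to the first vertex.

**Shape 3** — `<path>` cubic bezier, stroke `#008000` → engrave (S253, F2792). Control points (SVG): P0=(31.565,49.810), P1=(20.693,45.457), P2=(120.646,118.930), P3=(95.139,103.770); sampled at t=k/6. Machine vertices: (31.565,114.425) → (34.271,110.887) → (48.883,99.001) → (68.840,83.392) → (87.577,68.684) → (98.531,59.500) → (95.139,60.465). Open path.

**Shape 4** — `<path>` regular polygon, stroke `#008000` → engrave (S253, F2792). Machine vertices: (141.281,56.417) → (143.927,30.786) → (127.674,10.792) → (102.043,8.146) → (82.049,24.399) → (79.403,50.030) → (95.656,70.024) → (121.287,72.670) → (141.281,56.417). Closed: final G1 returns to the first vertex.

(Gcodetools for Inkscape — laser output)
G21
G90
G0 X37.032 Y130.008
M3 S253
G1 X53.546 Y130.008 F2792
G1 X53.546 Y87.586
G1 X37.032 Y87.586
G1 X37.032 Y130.008
G0 X151.296 Y82.776
M3 S253
G1 X147.092 Y56.159 F2792
G1 X123.661 Y42.849
G1 X98.646 Y52.871
G1 X90.884 Y78.676
G1 X106.221 Y100.834
G1 X133.106 Y102.659
G1 X151.296 Y82.776
G0 X31.565 Y114.425
M3 S253
G1 X34.271 Y110.887 F2792
G1 X48.883 Y99.001
G1 X68.840 Y83.392
G1 X87.577 Y68.684
G1 X98.531 Y59.500
G1 X95.139 Y60.465
G0 X141.281 Y56.417
M3 S253
G1 X143.927 Y30.786 F2792
G1 X127.674 Y10.792
G1 X102.043 Y8.146
G1 X82.049 Y24.399
G1 X79.403 Y50.030
G1 X95.656 Y70.024
G1 X121.287 Y72.670
G1 X141.281 Y56.417
M5
G0 X0.000 Y0.000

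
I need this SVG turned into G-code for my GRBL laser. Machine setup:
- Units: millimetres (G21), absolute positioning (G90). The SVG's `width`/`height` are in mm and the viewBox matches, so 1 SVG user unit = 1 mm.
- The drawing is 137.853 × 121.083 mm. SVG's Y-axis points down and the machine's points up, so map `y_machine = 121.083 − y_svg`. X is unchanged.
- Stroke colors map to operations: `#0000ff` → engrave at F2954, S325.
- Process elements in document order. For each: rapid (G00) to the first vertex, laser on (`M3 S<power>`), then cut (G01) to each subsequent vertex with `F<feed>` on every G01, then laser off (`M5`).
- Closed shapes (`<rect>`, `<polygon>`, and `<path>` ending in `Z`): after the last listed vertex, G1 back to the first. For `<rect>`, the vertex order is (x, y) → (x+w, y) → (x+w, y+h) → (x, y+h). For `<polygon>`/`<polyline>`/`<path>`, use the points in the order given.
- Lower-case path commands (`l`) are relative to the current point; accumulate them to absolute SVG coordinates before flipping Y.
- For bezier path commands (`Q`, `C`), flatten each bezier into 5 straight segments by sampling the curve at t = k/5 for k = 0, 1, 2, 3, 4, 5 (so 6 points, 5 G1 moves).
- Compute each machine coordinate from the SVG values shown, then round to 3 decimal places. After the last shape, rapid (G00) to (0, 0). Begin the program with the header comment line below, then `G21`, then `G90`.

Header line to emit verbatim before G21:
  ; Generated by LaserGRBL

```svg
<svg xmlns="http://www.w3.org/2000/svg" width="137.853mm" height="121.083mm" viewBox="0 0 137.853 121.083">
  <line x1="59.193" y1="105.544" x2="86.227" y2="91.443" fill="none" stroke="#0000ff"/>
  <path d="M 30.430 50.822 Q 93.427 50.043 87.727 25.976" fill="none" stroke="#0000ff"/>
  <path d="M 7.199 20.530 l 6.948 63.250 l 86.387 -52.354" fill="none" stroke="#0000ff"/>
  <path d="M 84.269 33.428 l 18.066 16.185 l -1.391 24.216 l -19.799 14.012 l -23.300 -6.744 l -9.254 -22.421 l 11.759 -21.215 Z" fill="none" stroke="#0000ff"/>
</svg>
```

; Generated by LaserGRBL
G21
G90
G00 X59.193 Y15.539
M3 S325
G01 X86.227 Y29.640 F2954
M5
G00 X30.430 Y70.261
M3 S325
G01 X52.881 Y71.504 F2954
G01 X69.836 Y74.610 F2954
G01 X81.295 Y79.579 F2954
G01 X87.259 Y86.412 F2954
G01 X87.727 Y95.107 F2954
M5
G00 X7.199 Y100.553
M3 S325
G01 X14.147 Y37.303 F2954
G01 X100.534 Y89.657 F2954
M5
G00 X84.269 Y87.655
M3 S325
G01 X102.335 Y71.470 F2954
G01 X100.944 Y47.254 F2954
G01 X81.145 Y33.242 F2954
G01 X57.845 Y39.986 F2954
G01 X48.591 Y62.407 F2954
G01 X60.350 Y83.622 F2954
G01 X84.269 Y87.655 F2954
M5
G00 X0.000 Y0.000

Since the viewBox matches the mm dimensions, user units are millimetres directly. The only transform is the Y-flip y_m = 121.083 − y_svg.

Shape 1 is a line segment drawn with `<line>`. Its stroke #0000ff means engrave at S325, F2954. After flipping Y the toolpath is (59.193,15.539) → (86.227,29.640).

Shape 2 is a quadratic bezier drawn with `<path>`. Its stroke #0000ff means engrave at S325, F2954. After flipping Y the toolpath is (30.430,70.261) → (52.881,71.504) → (69.836,74.610) → (81.295,79.579) → (87.259,86.412) → (87.727,95.107).

Shape 3 is a open polyline drawn with `<path>`. Its stroke #0000ff means engrave at S325, F2954. After flipping Y the toolpath is (7.199,100.553) → (14.147,37.303) → (100.534,89.657).

Shape 4 is a regular polygon drawn with `<path>`. Its stroke #0000ff means engrave at S325, F2954. After flipping Y the toolpath is (84.269,87.655) → (102.335,71.470) → (100.944,47.254) → (81.145,33.242) → (57.845,39.986) → (48.591,62.407) → (60.350,83.622) → (84.269,87.655), returning to the start.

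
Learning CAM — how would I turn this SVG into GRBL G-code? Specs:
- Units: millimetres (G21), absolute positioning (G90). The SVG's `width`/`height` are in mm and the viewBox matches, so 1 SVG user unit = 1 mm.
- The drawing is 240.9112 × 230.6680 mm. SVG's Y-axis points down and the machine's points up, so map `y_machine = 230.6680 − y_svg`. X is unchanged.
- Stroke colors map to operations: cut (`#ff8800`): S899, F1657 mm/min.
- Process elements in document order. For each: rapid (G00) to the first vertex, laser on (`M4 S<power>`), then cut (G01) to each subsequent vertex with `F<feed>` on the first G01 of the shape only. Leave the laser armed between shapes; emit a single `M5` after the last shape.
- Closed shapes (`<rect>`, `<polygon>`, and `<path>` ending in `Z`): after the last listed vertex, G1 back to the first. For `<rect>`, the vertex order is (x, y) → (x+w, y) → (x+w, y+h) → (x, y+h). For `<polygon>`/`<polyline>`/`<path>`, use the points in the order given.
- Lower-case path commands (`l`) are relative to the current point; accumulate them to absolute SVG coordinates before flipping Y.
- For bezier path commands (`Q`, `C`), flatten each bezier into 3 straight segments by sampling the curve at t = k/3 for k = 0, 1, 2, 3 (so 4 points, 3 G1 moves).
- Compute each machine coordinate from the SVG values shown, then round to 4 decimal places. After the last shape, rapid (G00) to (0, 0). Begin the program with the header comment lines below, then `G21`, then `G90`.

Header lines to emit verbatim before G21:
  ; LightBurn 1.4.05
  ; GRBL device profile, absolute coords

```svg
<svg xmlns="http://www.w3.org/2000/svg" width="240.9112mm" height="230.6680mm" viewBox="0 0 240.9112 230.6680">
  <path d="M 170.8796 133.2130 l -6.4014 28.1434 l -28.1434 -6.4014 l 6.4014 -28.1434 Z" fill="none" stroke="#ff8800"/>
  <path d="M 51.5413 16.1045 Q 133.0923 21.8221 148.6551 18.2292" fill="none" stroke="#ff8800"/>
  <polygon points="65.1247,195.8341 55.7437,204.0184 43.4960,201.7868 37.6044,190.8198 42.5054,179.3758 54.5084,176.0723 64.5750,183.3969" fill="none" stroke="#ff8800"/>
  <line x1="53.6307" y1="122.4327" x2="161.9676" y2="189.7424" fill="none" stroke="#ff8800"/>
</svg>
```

1 u = 1 mm; y_m = 230.6680 − y.

[1] `<path>` regular polygon, #ff8800→cut S899 F1657: (170.8796,97.4550) → (164.4782,69.3116) → (136.3348,75.7130) → (142.7362,103.8564) → (170.8796,97.4550) (closed)

[2] `<path>` quadratic bezier, #ff8800→cut S899 F1657: (51.5413,214.5635) → (98.5766,211.7863) → (130.9479,211.0780) → (148.6551,212.4388)

[3] `<polygon>` regular polygon, #ff8800→cut S899 F1657: (65.1247,34.8339) → (55.7437,26.6496) → (43.4960,28.8812) → (37.6044,39.8482) → (42.5054,51.2922) → (54.5084,54.5957) → (64.5750,47.2711) → (65.1247,34.8339) (closed)

[4] `<line>` line segment, #ff8800→cut S899 F1657: (53.6307,108.2353) → (161.9676,40.9256)

; LightBurn 1.4.05
; GRBL device profile, absolute coords
G21
G90
G00 X170.8796 Y97.4550
M4 S899
G01 X164.4782 Y69.3116 F1657
G01 X136.3348 Y75.7130
G01 X142.7362 Y103.8564
G01 X170.8796 Y97.4550
G00 X51.5413 Y214.5635
M4 S899
G01 X98.5766 Y211.7863 F1657
G01 X130.9479 Y211.0780
G01 X148.6551 Y212.4388
G00 X65.1247 Y34.8339
M4 S899
G01 X55.7437 Y26.6496 F1657
G01 X43.4960 Y28.8812
G01 X37.6044 Y39.8482
G01 X42.5054 Y51.2922
G01 X54.5084 Y54.5957
G01 X64.5750 Y47.2711
G01 X65.1247 Y34.8339
G00 X53.6307 Y108.2353
M4 S899
G01 X161.9676 Y40.9256 F1657
M5
G00 X0.0000 Y0.0000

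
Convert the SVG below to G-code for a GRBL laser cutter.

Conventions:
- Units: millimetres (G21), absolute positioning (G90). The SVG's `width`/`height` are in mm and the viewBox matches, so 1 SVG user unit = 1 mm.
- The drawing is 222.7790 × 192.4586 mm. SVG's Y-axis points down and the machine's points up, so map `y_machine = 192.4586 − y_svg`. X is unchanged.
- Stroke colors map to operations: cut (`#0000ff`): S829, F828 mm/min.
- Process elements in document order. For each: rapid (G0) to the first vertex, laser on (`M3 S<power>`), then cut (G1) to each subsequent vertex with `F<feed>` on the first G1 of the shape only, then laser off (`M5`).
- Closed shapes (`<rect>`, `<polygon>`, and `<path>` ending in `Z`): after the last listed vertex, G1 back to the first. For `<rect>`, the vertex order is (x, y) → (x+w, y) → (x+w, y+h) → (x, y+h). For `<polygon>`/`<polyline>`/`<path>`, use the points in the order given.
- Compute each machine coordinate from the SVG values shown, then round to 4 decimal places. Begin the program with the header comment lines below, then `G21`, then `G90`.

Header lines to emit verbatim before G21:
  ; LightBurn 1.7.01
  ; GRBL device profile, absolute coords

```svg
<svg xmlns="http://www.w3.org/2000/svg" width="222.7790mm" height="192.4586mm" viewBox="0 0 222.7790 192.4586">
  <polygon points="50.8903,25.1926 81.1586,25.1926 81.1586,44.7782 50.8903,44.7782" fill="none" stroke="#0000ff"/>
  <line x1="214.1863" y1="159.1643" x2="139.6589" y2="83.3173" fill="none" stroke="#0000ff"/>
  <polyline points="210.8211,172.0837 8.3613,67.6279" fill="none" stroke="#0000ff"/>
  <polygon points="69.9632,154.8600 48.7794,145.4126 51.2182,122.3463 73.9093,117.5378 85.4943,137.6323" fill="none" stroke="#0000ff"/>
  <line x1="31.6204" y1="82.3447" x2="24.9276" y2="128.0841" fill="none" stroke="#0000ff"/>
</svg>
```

1 u = 1 mm; y_m = 192.4586 − y.

[1] `<polygon>` rectangle, #0000ff→cut S829 F828: (50.8903,167.2660) → (81.1586,167.2660) → (81.1586,147.6804) → (50.8903,147.6804) → (50.8903,167.2660) (closed)

[2] `<line>` line segment, #0000ff→cut S829 F828: (214.1863,33.2943) → (139.6589,109.1413)

[3] `<polyline>` line segment, #0000ff→cut S829 F828: (210.8211,20.3749) → (8.3613,124.8307)

[4] `<polygon>` regular polygon, #0000ff→cut S829 F828: (69.9632,37.5986) → (48.7794,47.0460) → (51.2182,70.1123) → (73.9093,74.9208) → (85.4943,54.8263) → (69.9632,37.5986) (closed)

[5] `<line>` line segment, #0000ff→cut S829 F828: (31.6204,110.1139) → (24.9276,64.3745)

; LightBurn 1.7.01
; GRBL device profile, absolute coords
G21
G90
G0 X50.8903 Y167.2660
M3 S829
G1 X81.1586 Y167.2660 F828
G1 X81.1586 Y147.6804
G1 X50.8903 Y147.6804
G1 X50.8903 Y167.2660
M5
G0 X214.1863 Y33.2943
M3 S829
G1 X139.6589 Y109.1413 F828
M5
G0 X210.8211 Y20.3749
M3 S829
G1 X8.3613 Y124.8307 F828
M5
G0 X69.9632 Y37.5986
M3 S829
G1 X48.7794 Y47.0460 F828
G1 X51.2182 Y70.1123
G1 X73.9093 Y74.9208
G1 X85.4943 Y54.8263
G1 X69.9632 Y37.5986
M5
G0 X31.6204 Y110.1139
M3 S829
G1 X24.9276 Y64.3745 F828
M5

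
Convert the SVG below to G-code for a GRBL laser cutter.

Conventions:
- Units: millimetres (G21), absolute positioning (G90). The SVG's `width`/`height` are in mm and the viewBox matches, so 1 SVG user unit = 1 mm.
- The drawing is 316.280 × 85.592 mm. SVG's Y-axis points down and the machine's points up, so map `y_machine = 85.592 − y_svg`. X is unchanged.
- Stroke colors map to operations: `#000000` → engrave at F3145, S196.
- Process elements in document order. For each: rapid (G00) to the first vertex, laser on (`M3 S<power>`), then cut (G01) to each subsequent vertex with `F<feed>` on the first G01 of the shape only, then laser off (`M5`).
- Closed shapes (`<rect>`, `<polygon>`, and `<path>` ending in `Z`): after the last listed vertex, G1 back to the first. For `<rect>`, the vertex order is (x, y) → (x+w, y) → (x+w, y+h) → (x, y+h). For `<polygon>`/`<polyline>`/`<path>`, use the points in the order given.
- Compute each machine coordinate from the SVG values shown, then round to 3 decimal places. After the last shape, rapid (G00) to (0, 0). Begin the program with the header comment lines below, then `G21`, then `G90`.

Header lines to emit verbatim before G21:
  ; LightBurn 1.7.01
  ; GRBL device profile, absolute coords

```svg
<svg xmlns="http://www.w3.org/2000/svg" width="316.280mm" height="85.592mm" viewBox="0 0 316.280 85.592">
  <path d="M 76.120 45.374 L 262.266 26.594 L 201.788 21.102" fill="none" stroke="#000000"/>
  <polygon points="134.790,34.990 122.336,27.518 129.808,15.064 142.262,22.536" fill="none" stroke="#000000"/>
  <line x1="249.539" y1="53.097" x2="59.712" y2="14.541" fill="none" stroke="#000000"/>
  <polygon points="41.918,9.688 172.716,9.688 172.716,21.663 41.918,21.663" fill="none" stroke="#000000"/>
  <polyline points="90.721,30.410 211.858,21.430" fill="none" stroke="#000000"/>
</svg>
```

; LightBurn 1.7.01
; GRBL device profile, absolute coords
G21
G90
G00 X76.120 Y40.218
M3 S196
G01 X262.266 Y58.998 F3145
G01 X201.788 Y64.490
M5
G00 X134.790 Y50.602
M3 S196
G01 X122.336 Y58.074 F3145
G01 X129.808 Y70.528
G01 X142.262 Y63.056
G01 X134.790 Y50.602
M5
G00 X249.539 Y32.495
M3 S196
G01 X59.712 Y71.051 F3145
M5
G00 X41.918 Y75.904
M3 S196
G01 X172.716 Y75.904 F3145
G01 X172.716 Y63.929
G01 X41.918 Y63.929
G01 X41.918 Y75.904
M5
G00 X90.721 Y55.182
M3 S196
G01 X211.858 Y64.162 F3145
M5
G00 X0.000 Y0.000

Since the viewBox matches the mm dimensions, user units are millimetres directly. The only transform is the Y-flip y_m = 85.592 − y_svg.

Shape 1 is a open polyline drawn with `<path>`. Its stroke #000000 means engrave at S196, F3145. After flipping Y the toolpath is (76.120,40.218) → (262.266,58.998) → (201.788,64.490).

Shape 2 is a regular polygon drawn with `<polygon>`. Its stroke #000000 means engrave at S196, F3145. After flipping Y the toolpath is (134.790,50.602) → (122.336,58.074) → (129.808,70.528) → (142.262,63.056) → (134.790,50.602), returning to the start.

Shape 3 is a line segment drawn with `<line>`. Its stroke #000000 means engrave at S196, F3145. After flipping Y the toolpath is (249.539,32.495) → (59.712,71.051).

Shape 4 is a rectangle drawn with `<polygon>`. Its stroke #000000 means engrave at S196, F3145. After flipping Y the toolpath is (41.918,75.904) → (172.716,75.904) → (172.716,63.929) → (41.918,63.929) → (41.918,75.904), returning to the start.

Shape 5 is a line segment drawn with `<polyline>`. Its stroke #000000 means engrave at S196, F3145. After flipping Y the toolpath is (90.721,55.182) → (211.858,64.162).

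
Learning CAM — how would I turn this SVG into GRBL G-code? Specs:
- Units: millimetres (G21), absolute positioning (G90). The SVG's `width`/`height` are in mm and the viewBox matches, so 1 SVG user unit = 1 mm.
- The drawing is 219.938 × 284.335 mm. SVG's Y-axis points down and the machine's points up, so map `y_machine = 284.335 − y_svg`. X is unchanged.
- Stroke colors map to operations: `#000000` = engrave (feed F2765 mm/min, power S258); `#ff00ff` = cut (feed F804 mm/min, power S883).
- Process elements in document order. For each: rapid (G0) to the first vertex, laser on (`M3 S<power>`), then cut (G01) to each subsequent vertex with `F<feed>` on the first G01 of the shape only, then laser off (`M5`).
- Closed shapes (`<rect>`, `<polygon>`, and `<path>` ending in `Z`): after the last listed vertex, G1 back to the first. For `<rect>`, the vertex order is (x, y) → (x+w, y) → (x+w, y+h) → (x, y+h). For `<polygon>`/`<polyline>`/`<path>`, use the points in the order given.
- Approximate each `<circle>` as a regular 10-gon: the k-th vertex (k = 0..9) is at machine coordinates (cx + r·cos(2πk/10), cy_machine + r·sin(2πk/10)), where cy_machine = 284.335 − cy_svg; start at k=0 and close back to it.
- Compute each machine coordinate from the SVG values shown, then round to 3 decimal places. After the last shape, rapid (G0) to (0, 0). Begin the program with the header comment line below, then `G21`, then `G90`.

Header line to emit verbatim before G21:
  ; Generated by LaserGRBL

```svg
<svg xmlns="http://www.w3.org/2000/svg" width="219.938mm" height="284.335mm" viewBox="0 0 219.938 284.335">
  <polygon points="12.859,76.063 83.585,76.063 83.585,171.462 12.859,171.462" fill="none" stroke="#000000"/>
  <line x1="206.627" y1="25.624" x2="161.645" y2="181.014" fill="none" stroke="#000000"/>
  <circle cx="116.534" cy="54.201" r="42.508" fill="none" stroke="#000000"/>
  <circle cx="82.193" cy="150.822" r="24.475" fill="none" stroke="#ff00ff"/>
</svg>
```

1 u = 1 mm; y_m = 284.335 − y.

[1] `<polygon>` rectangle, #000000→engrave S258 F2765: (12.859,208.272) → (83.585,208.272) → (83.585,112.873) → (12.859,112.873) → (12.859,208.272) (closed)

[2] `<line>` line segment, #000000→engrave S258 F2765: (206.627,258.711) → (161.645,103.321)

[3] `<circle>` circle, #000000→engrave S258 F2765: (159.042,230.134) → (150.924,255.120) → (129.670,270.562) → (103.398,270.562) → (82.144,255.120) → (74.026,230.134) → (82.144,205.148) → (103.398,189.706) → (129.670,189.706) → (150.924,205.148) → (159.042,230.134) (closed)

[4] `<circle>` circle, #ff00ff→cut S883 F804: (106.668,133.513) → (101.994,147.899) → (89.756,156.790) → (74.630,156.790) → (62.392,147.899) → (57.718,133.513) → (62.392,119.127) → (74.630,110.236) → (89.756,110.236) → (101.994,119.127) → (106.668,133.513) (closed)

; Generated by LaserGRBL
G21
G90
G0 X12.859 Y208.272
M3 S258
G01 X83.585 Y208.272 F2765
G01 X83.585 Y112.873
G01 X12.859 Y112.873
G01 X12.859 Y208.272
M5
G0 X206.627 Y258.711
M3 S258
G01 X161.645 Y103.321 F2765
M5
G0 X159.042 Y230.134
M3 S258
G01 X150.924 Y255.120 F2765
G01 X129.670 Y270.562
G01 X103.398 Y270.562
G01 X82.144 Y255.120
G01 X74.026 Y230.134
G01 X82.144 Y205.148
G01 X103.398 Y189.706
G01 X129.670 Y189.706
G01 X150.924 Y205.148
G01 X159.042 Y230.134
M5
G0 X106.668 Y133.513
M3 S883
G01 X101.994 Y147.899 F804
G01 X89.756 Y156.790
G01 X74.630 Y156.790
G01 X62.392 Y147.899
G01 X57.718 Y133.513
G01 X62.392 Y119.127
G01 X74.630 Y110.236
G01 X89.756 Y110.236
G01 X101.994 Y119.127
G01 X106.668 Y133.513
M5
G0 X0.000 Y0.000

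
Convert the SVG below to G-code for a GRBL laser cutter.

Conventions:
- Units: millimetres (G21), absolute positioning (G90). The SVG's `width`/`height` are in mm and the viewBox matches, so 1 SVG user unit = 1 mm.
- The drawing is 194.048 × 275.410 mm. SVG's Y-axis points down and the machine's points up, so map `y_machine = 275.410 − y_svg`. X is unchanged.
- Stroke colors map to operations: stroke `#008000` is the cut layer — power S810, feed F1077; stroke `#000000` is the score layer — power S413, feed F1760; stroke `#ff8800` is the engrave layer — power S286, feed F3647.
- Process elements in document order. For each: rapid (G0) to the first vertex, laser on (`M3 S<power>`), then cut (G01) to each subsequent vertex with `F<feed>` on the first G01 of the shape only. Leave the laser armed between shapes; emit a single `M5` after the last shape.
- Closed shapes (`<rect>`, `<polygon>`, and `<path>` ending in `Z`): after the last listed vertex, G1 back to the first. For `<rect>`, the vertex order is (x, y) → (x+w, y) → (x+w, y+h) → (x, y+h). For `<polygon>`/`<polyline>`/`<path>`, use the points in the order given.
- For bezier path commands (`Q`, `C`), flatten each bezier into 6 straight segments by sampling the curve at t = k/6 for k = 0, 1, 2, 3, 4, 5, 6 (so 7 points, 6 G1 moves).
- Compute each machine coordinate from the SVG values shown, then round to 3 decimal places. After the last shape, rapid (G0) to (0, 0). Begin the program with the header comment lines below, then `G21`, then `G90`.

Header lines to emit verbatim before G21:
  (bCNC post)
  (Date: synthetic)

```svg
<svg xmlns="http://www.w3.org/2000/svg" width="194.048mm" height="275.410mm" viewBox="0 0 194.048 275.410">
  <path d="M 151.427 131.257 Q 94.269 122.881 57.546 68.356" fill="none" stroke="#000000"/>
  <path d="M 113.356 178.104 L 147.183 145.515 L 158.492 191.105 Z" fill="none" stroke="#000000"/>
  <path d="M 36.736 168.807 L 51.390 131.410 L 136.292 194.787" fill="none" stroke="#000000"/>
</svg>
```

viewBox `0 0 194.048 275.410` with mm width/height → 1 unit = 1 mm. Flip: y_m = 275.410 − y_svg.

**Shape 1** — `<path>` quadratic bezier, stroke `#000000` → score (S413, F1760). Control points (SVG): P0=(151.427,131.257), P1=(94.269,122.881), P2=(57.546,68.356); sampled at t=k/6. Machine vertices: (151.427,144.153) → (132.942,148.227) → (115.592,154.865) → (99.378,164.066) → (84.299,175.832) → (70.355,190.161) → (57.546,207.054). Open path.

**Shape 2** — `<path>` regular polygon, stroke `#000000` → score (S413, F1760). Machine vertices: (113.356,97.306) → (147.183,129.895) → (158.492,84.305) → (113.356,97.306). Closed: final G1 returns to the first vertex.

**Shape 3** — `<path>` open polyline, stroke `#000000` → score (S413, F1760). Machine vertices: (36.736,106.603) → (51.390,144.000) → (136.292,80.623). Open path.

(bCNC post)
(Date: synthetic)
G21
G90
G0 X151.427 Y144.153
M3 S413
G01 X132.942 Y148.227 F1760
G01 X115.592 Y154.865
G01 X99.378 Y164.066
G01 X84.299 Y175.832
G01 X70.355 Y190.161
G01 X57.546 Y207.054
G0 X113.356 Y97.306
M3 S413
G01 X147.183 Y129.895 F1760
G01 X158.492 Y84.305
G01 X113.356 Y97.306
G0 X36.736 Y106.603
M3 S413
G01 X51.390 Y144.000 F1760
G01 X136.292 Y80.623
M5
G0 X0.000 Y0.000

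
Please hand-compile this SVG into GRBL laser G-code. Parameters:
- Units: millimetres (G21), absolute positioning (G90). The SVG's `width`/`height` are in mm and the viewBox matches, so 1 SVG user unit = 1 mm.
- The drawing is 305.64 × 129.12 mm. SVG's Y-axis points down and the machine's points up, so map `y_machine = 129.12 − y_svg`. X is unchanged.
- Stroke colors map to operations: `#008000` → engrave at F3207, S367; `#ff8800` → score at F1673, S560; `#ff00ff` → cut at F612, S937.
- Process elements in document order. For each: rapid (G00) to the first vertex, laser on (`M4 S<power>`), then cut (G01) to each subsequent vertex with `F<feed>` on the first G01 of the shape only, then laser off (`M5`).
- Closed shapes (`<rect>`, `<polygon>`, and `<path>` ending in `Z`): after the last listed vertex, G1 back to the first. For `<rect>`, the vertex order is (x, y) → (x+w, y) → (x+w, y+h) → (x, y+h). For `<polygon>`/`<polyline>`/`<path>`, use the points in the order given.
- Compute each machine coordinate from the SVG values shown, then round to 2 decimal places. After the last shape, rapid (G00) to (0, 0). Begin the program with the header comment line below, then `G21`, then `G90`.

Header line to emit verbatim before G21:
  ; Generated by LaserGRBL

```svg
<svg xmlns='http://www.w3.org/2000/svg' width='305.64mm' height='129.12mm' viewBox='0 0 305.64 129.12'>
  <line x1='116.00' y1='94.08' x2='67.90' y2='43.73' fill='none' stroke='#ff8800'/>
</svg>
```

1 u = 1 mm; y_m = 129.12 − y.

[1] `<line>` line segment, #ff8800→score S560 F1673: (116.00,35.04) → (67.90,85.39)

; Generated by LaserGRBL
G21
G90
G00 X116.00 Y35.04
M4 S560
G01 X67.90 Y85.39 F1673
M5
G00 X0.00 Y0.00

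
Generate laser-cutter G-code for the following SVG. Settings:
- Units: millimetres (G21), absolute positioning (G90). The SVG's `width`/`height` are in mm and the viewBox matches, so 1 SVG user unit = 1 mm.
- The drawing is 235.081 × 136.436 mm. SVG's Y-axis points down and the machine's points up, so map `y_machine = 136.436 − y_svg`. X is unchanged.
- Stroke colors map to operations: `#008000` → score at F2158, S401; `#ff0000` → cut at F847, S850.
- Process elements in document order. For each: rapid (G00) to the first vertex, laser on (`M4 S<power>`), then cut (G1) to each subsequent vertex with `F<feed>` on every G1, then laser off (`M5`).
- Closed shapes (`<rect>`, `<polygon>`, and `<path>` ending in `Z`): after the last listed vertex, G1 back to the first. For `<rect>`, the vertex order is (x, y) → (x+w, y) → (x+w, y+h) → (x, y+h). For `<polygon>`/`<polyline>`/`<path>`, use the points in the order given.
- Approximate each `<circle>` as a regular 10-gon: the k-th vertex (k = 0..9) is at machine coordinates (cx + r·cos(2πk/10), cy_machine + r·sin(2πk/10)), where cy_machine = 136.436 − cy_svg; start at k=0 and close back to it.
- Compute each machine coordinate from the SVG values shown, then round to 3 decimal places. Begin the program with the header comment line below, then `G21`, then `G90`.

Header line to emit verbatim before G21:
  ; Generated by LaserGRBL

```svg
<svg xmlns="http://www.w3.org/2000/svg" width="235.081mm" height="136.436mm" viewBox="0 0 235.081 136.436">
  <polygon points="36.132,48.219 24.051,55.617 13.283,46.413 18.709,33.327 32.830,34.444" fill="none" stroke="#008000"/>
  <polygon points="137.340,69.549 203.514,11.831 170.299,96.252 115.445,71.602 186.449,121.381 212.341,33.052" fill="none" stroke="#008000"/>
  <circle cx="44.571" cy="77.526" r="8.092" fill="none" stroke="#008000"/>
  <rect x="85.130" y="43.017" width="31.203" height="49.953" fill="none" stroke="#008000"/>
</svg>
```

; Generated by LaserGRBL
G21
G90
G00 X36.132 Y88.217
M4 S401
G1 X24.051 Y80.819 F2158
G1 X13.283 Y90.023 F2158
G1 X18.709 Y103.109 F2158
G1 X32.830 Y101.992 F2158
G1 X36.132 Y88.217 F2158
M5
G00 X137.340 Y66.887
M4 S401
G1 X203.514 Y124.605 F2158
G1 X170.299 Y40.184 F2158
G1 X115.445 Y64.834 F2158
G1 X186.449 Y15.055 F2158
G1 X212.341 Y103.384 F2158
G1 X137.340 Y66.887 F2158
M5
G00 X52.663 Y58.910
M4 S401
G1 X51.118 Y63.666 F2158
G1 X47.072 Y66.606 F2158
G1 X42.070 Y66.606 F2158
G1 X38.024 Y63.666 F2158
G1 X36.479 Y58.910 F2158
G1 X38.024 Y54.154 F2158
G1 X42.070 Y51.214 F2158
G1 X47.072 Y51.214 F2158
G1 X51.118 Y54.154 F2158
G1 X52.663 Y58.910 F2158
M5
G00 X85.130 Y93.419
M4 S401
G1 X116.333 Y93.419 F2158
G1 X116.333 Y43.466 F2158
G1 X85.130 Y43.466 F2158
G1 X85.130 Y93.419 F2158
M5

viewBox `0 0 235.081 136.436` with mm width/height → 1 unit = 1 mm. Flip: y_m = 136.436 − y_svg.

**Shape 1** — `<polygon>` regular polygon, stroke `#008000` → score (S401, F2158). Machine vertices: (36.132,88.217) → (24.051,80.819) → (13.283,90.023) → (18.709,103.109) → (32.830,101.992) → (36.132,88.217). Closed: final G1 returns to the first vertex.

**Shape 2** — `<polygon>` closed polygon, stroke `#008000` → score (S401, F2158). Machine vertices: (137.340,66.887) → (203.514,124.605) → (170.299,40.184) → (115.445,64.834) → (186.449,15.055) → (212.341,103.384) → (137.340,66.887). Closed: final G1 returns to the first vertex.

**Shape 3** — `<circle>` circle, stroke `#008000` → score (S401, F2158). Machine vertices: (52.663,58.910) → (51.118,63.666) → (47.072,66.606) → (42.070,66.606) → (38.024,63.666) → (36.479,58.910) → (38.024,54.154) → (42.070,51.214) → (47.072,51.214) → (51.118,54.154) → (52.663,58.910). Closed: final G1 returns to the first vertex.

**Shape 4** — `<rect>` rectangle, stroke `#008000` → score (S401, F2158). Machine vertices: (85.130,93.419) → (116.333,93.419) → (116.333,43.466) → (85.130,43.466) → (85.130,93.419). Closed: final G1 returns to the first vertex.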